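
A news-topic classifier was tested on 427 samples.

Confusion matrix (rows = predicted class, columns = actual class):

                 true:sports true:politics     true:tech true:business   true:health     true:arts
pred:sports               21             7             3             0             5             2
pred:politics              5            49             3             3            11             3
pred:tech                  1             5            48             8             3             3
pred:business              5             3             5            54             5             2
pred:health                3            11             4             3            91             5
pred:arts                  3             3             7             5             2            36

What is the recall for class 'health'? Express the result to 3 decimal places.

Take TP from the diagonal, FP from the rest of the 'health' prediction marginal, FN from the rest of the 'health' actual marginal.
recall = TP/(TP+FN).
health: TP=91, FN=5+11+3+5+2=26 → 91/117 = 0.7778

0.778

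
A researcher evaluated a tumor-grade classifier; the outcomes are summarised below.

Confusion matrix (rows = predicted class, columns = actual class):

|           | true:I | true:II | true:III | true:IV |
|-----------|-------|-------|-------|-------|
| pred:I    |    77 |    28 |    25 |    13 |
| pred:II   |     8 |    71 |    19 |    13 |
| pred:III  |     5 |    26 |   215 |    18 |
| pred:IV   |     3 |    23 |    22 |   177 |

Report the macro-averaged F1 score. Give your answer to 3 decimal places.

Per-class F1 score (2·TP/(2·TP+FP+FN)):
  I: TP=77, FP=28+25+13=66, FN=8+5+3=16 → 154/236 = 0.6525
  II: TP=71, FP=8+19+13=40, FN=28+26+23=77 → 142/259 = 0.5483
  III: TP=215, FP=5+26+18=49, FN=25+19+22=66 → 430/545 = 0.7890
  IV: TP=177, FP=3+23+22=48, FN=13+13+18=44 → 354/446 = 0.7937
Macro-F1 score = mean = (0.6525 + 0.5483 + 0.7890 + 0.7937) / 4 = 0.696

0.696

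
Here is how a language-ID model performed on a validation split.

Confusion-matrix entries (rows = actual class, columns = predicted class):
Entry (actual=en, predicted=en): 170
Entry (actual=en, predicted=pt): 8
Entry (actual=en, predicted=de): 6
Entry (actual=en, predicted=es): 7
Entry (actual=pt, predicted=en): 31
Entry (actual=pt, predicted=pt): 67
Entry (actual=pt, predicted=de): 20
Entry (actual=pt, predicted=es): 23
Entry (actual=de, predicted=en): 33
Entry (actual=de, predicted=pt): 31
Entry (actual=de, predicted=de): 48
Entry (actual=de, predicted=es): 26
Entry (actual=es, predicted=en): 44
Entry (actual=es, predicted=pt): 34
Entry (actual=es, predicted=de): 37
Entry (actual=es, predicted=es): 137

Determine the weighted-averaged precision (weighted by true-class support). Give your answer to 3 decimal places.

Per-class precision (TP/(TP+FP)):
  en: TP=170, FP=31+33+44=108 → 170/278 = 0.6115
  pt: TP=67, FP=8+31+34=73 → 67/140 = 0.4786
  de: TP=48, FP=6+20+37=63 → 48/111 = 0.4324
  es: TP=137, FP=7+23+26=56 → 137/193 = 0.7098
Weighted-precision = Σ (supportᵢ/N)·precisionᵢ with N=722: (191/722)·0.6115 + (141/722)·0.4786 + (138/722)·0.4324 + (252/722)·0.7098 = 0.586

0.586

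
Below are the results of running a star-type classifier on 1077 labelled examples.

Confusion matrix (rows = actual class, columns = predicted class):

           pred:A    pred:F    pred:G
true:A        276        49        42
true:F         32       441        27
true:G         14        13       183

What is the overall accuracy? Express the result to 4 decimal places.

Accuracy = trace / total = (276+441+183=900) / 1077 = 900/1077 = 0.8357

0.8357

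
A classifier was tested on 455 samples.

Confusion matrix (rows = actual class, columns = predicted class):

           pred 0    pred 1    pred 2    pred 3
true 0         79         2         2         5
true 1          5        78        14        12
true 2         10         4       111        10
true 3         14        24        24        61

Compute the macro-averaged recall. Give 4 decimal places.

0.7329

Per-class recall (TP/(TP+FN)):
  0: TP=79, FN=2+2+5=9 → 79/88 = 0.89773
  1: TP=78, FN=5+14+12=31 → 78/109 = 0.71560
  2: TP=111, FN=10+4+10=24 → 111/135 = 0.82222
  3: TP=61, FN=14+24+24=62 → 61/123 = 0.49593
Macro-recall = mean = (0.89773 + 0.71560 + 0.82222 + 0.49593) / 4 = 0.7329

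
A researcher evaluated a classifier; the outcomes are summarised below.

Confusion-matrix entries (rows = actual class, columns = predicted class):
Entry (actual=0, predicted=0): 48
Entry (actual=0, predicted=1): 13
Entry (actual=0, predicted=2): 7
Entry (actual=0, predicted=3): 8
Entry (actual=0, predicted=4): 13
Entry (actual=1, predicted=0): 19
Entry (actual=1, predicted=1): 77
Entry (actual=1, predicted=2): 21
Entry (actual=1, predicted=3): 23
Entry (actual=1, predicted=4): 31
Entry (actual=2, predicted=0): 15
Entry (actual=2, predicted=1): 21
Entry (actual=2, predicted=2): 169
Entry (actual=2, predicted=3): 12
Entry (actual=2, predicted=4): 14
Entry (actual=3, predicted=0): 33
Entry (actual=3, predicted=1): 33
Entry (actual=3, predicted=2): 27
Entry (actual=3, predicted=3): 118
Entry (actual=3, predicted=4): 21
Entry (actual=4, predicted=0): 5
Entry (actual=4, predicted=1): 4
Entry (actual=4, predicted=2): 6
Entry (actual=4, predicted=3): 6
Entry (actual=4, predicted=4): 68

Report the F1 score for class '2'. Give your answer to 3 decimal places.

0.733

One-vs-rest for '2': TP = diagonal; FP = other classes predicted '2'; FN = '2' predicted as other.
F1 score = 2·TP/(2·TP+FP+FN).
2: TP=169, FP=7+21+27+6=61, FN=15+21+12+14=62 → 338/461 = 0.7332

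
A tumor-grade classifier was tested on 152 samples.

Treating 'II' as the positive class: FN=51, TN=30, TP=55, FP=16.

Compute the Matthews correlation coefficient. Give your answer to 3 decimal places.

0.157

MCC = (TP·TN − FP·FN) / √((TP+FP)(TP+FN)(TN+FP)(TN+FN))
Numerator = 55·30 − 16·51 = 834
Denominator = √(71·106·46·81) = √28041876 = 5295.4581
MCC = 834 / 5295.4581 = 0.157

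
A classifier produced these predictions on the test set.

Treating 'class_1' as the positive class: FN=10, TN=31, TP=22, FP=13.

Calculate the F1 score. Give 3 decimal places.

Precision = TP/(TP+FP) = 22/35 = 0.6286
Recall = TP/(TP+FN) = 22/32 = 0.6875
F1 = 2·TP/(2·TP+FP+FN) = 44/67 = 0.657

0.657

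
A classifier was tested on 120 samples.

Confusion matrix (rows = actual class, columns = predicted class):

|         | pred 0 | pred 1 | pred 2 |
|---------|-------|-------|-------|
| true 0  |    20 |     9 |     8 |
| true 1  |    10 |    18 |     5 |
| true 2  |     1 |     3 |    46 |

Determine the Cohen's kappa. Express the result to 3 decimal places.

0.536

Observed agreement pₒ = trace/N = 84/120 = 0.7000
Expected agreement pₑ = Σ (rowᵢ·colᵢ)/N² = (37·31 + 33·30 + 50·59)/120² = 0.3533
κ = (pₒ − pₑ)/(1 − pₑ) = (0.7000 − 0.3533)/(1 − 0.3533) = 0.536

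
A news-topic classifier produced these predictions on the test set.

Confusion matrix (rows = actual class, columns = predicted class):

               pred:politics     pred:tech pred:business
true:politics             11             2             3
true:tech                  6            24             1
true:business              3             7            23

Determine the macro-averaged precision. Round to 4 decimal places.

Per-class precision (TP/(TP+FP)):
  politics: TP=11, FP=6+3=9 → 11/20 = 0.55000
  tech: TP=24, FP=2+7=9 → 24/33 = 0.72727
  business: TP=23, FP=3+1=4 → 23/27 = 0.85185
Macro-precision = mean = (0.55000 + 0.72727 + 0.85185) / 3 = 0.7097

0.7097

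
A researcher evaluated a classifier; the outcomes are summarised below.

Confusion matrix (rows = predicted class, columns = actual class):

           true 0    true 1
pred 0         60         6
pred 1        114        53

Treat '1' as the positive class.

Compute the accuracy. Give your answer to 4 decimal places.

0.4850

Accuracy = (TP+TN)/N = (53+60)/233 = 0.4850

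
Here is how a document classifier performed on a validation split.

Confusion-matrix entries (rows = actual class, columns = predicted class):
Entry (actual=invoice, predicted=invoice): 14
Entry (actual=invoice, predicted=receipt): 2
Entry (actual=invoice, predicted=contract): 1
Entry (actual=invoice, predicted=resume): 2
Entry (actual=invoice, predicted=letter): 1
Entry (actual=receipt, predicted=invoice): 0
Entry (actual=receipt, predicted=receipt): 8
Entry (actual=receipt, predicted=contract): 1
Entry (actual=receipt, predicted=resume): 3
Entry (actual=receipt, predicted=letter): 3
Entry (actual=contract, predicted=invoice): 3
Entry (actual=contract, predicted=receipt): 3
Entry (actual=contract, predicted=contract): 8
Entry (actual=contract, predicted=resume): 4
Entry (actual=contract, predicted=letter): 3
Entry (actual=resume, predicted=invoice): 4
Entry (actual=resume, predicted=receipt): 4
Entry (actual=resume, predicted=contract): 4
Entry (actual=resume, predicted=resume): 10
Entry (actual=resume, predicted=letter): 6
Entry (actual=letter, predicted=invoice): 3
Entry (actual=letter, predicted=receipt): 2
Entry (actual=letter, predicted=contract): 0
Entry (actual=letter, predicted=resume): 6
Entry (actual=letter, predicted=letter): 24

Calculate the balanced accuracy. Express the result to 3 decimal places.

Balanced accuracy = mean of per-class recall.
  invoice: recall = 14/20 = 0.7000
  receipt: recall = 8/15 = 0.5333
  contract: recall = 8/21 = 0.3810
  resume: recall = 10/28 = 0.3571
  letter: recall = 24/35 = 0.6857
Mean = (0.7000 + 0.5333 + 0.3810 + 0.3571 + 0.6857) / 5 = 0.531

0.531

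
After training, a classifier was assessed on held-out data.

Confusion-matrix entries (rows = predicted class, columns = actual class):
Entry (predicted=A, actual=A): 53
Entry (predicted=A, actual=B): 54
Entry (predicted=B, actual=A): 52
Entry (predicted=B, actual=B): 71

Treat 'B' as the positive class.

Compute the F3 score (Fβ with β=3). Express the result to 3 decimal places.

Fβ = (1+β²)·TP / ((1+β²)·TP + β²·FN + FP), with β²=9
= 10·71 / (10·71 + 9·54 + 52) = 0.569

0.569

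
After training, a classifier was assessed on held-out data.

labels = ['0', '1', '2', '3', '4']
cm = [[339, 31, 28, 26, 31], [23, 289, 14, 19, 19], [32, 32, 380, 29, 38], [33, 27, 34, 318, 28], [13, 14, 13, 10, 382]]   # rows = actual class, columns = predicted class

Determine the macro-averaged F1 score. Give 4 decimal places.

0.7747

Per-class F1 score (2·TP/(2·TP+FP+FN)):
  0: TP=339, FP=23+32+33+13=101, FN=31+28+26+31=116 → 678/895 = 0.75754
  1: TP=289, FP=31+32+27+14=104, FN=23+14+19+19=75 → 578/757 = 0.76354
  2: TP=380, FP=28+14+34+13=89, FN=32+32+29+38=131 → 760/980 = 0.77551
  3: TP=318, FP=26+19+29+10=84, FN=33+27+34+28=122 → 636/842 = 0.75534
  4: TP=382, FP=31+19+38+28=116, FN=13+14+13+10=50 → 764/930 = 0.82151
Macro-F1 score = mean = (0.75754 + 0.76354 + 0.77551 + 0.75534 + 0.82151) / 5 = 0.7747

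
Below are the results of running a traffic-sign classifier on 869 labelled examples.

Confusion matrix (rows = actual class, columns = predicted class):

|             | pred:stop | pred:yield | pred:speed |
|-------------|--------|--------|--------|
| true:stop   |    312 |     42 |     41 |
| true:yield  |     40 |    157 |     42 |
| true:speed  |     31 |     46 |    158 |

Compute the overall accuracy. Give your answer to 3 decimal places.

0.722

Accuracy = trace / total = (312+157+158=627) / 869 = 627/869 = 0.722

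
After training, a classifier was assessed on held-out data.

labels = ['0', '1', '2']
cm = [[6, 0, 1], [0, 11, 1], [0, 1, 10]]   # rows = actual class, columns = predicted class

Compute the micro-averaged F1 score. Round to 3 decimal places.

Micro-averaging pools counts across classes: ΣTP=27, ΣFP=3, ΣFN=3.
Micro-F1 score = 2·TP/(2·TP+FP+FN) on pooled counts = 0.900 (equals overall accuracy in single-label multiclass).

0.900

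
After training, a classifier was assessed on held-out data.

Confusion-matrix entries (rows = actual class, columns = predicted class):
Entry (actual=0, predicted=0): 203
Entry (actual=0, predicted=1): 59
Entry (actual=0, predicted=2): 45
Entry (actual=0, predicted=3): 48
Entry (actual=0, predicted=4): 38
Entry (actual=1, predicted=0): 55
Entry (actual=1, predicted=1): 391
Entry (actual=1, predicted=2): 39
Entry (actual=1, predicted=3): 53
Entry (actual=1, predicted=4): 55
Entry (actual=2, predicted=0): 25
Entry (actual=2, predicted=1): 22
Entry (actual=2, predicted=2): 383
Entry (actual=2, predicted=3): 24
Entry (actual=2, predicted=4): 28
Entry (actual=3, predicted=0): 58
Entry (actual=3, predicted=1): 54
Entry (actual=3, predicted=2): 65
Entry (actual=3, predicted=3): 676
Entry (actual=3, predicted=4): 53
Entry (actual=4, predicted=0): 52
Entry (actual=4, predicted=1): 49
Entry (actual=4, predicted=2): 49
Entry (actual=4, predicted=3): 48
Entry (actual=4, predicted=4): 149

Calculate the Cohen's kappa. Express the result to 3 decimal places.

0.565

Observed agreement pₒ = trace/N = 1802/2721 = 0.6623
Expected agreement pₑ = Σ (rowᵢ·colᵢ)/N² = (393·393 + 593·575 + 482·581 + 906·849 + 347·323)/2721² = 0.2238
κ = (pₒ − pₑ)/(1 − pₑ) = (0.6623 − 0.2238)/(1 − 0.2238) = 0.565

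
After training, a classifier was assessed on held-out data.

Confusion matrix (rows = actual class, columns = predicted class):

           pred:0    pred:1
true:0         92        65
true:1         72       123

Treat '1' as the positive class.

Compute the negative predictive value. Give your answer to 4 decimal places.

NPV = TN/(TN+FN) = 92/(92+72) = 0.5610

0.5610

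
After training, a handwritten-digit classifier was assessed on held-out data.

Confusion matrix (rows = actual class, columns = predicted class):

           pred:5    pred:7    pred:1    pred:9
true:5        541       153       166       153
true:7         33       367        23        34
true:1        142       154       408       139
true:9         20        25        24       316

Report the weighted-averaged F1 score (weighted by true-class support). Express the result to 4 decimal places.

Per-class F1 score (2·TP/(2·TP+FP+FN)):
  5: TP=541, FP=33+142+20=195, FN=153+166+153=472 → 1082/1749 = 0.61864
  7: TP=367, FP=153+154+25=332, FN=33+23+34=90 → 734/1156 = 0.63495
  1: TP=408, FP=166+23+24=213, FN=142+154+139=435 → 816/1464 = 0.55738
  9: TP=316, FP=153+34+139=326, FN=20+25+24=69 → 632/1027 = 0.61538
Weighted-F1 score = Σ (supportᵢ/N)·F1 scoreᵢ with N=2698: (1013/2698)·0.61864 + (457/2698)·0.63495 + (843/2698)·0.55738 + (385/2698)·0.61538 = 0.6018

0.6018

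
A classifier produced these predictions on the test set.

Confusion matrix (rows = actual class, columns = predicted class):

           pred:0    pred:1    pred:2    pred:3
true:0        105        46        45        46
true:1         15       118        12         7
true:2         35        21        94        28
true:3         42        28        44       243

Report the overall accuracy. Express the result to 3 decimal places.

Accuracy = trace / total = (105+118+94+243=560) / 929 = 560/929 = 0.603

0.603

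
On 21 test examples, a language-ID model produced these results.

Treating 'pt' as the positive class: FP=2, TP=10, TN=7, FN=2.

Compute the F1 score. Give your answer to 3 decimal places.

0.833

Precision = TP/(TP+FP) = 10/12 = 0.8333
Recall = TP/(TP+FN) = 10/12 = 0.8333
F1 = 2·TP/(2·TP+FP+FN) = 20/24 = 0.833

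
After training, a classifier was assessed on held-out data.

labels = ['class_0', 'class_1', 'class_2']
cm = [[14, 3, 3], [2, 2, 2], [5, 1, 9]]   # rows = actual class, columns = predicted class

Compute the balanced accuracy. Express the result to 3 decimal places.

Balanced accuracy = mean of per-class recall.
  class_0: recall = 14/20 = 0.7000
  class_1: recall = 2/6 = 0.3333
  class_2: recall = 9/15 = 0.6000
Mean = (0.7000 + 0.3333 + 0.6000) / 3 = 0.544

0.544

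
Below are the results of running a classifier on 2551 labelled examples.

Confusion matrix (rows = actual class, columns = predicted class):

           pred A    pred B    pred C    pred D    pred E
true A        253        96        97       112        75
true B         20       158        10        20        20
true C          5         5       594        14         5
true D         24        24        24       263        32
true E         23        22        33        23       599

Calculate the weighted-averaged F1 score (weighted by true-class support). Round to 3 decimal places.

Per-class F1 score (2·TP/(2·TP+FP+FN)):
  A: TP=253, FP=20+5+24+23=72, FN=96+97+112+75=380 → 506/958 = 0.5282
  B: TP=158, FP=96+5+24+22=147, FN=20+10+20+20=70 → 316/533 = 0.5929
  C: TP=594, FP=97+10+24+33=164, FN=5+5+14+5=29 → 1188/1381 = 0.8602
  D: TP=263, FP=112+20+14+23=169, FN=24+24+24+32=104 → 526/799 = 0.6583
  E: TP=599, FP=75+20+5+32=132, FN=23+22+33+23=101 → 1198/1431 = 0.8372
Weighted-F1 score = Σ (supportᵢ/N)·F1 scoreᵢ with N=2551: (633/2551)·0.5282 + (228/2551)·0.5929 + (623/2551)·0.8602 + (367/2551)·0.6583 + (700/2551)·0.8372 = 0.719

0.719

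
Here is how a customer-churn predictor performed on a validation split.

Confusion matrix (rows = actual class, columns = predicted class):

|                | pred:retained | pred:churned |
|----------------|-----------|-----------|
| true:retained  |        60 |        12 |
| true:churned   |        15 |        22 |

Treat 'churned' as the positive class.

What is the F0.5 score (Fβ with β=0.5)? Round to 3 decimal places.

0.636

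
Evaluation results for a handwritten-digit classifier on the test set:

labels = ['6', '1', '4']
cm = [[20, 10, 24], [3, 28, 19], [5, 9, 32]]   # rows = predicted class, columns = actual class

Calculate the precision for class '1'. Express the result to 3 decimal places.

0.560

Take TP from the diagonal, FP from the rest of the '1' prediction marginal, FN from the rest of the '1' actual marginal.
precision = TP/(TP+FP).
1: TP=28, FP=3+19=22 → 28/50 = 0.5600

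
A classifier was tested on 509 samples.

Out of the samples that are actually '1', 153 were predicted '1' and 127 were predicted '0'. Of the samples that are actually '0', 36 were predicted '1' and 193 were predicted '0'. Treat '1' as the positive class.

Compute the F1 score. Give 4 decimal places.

Precision = TP/(TP+FP) = 153/189 = 0.8095
Recall = TP/(TP+FN) = 153/280 = 0.5464
F1 = 2·TP/(2·TP+FP+FN) = 306/469 = 0.6525

0.6525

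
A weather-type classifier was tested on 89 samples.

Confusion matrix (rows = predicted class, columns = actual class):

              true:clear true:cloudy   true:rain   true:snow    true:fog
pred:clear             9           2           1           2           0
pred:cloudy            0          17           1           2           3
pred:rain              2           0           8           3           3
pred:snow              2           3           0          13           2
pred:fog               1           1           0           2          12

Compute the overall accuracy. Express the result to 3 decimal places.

Accuracy = trace / total = (9+17+8+13+12=59) / 89 = 59/89 = 0.663

0.663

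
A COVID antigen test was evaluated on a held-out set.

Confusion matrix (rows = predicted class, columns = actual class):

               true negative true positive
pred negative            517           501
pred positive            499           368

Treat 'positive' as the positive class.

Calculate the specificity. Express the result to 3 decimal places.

0.509

Specificity = TN/(TN+FP) = 517/(517+499) = 0.509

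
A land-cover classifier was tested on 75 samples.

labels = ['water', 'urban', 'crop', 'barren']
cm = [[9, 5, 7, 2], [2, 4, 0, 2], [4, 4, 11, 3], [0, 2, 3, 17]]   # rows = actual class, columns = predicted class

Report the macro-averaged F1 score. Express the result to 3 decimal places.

Per-class F1 score (2·TP/(2·TP+FP+FN)):
  water: TP=9, FP=2+4+0=6, FN=5+7+2=14 → 18/38 = 0.4737
  urban: TP=4, FP=5+4+2=11, FN=2+0+2=4 → 8/23 = 0.3478
  crop: TP=11, FP=7+0+3=10, FN=4+4+3=11 → 22/43 = 0.5116
  barren: TP=17, FP=2+2+3=7, FN=0+2+3=5 → 34/46 = 0.7391
Macro-F1 score = mean = (0.4737 + 0.3478 + 0.5116 + 0.7391) / 4 = 0.518

0.518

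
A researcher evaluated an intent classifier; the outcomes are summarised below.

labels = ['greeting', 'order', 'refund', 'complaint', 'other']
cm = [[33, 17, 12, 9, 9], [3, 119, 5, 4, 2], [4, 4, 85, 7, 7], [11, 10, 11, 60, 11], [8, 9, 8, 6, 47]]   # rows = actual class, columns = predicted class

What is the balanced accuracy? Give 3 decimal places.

Balanced accuracy = mean of per-class recall.
  greeting: recall = 33/80 = 0.4125
  order: recall = 119/133 = 0.8947
  refund: recall = 85/107 = 0.7944
  complaint: recall = 60/103 = 0.5825
  other: recall = 47/78 = 0.6026
Mean = (0.4125 + 0.8947 + 0.7944 + 0.5825 + 0.6026) / 5 = 0.657

0.657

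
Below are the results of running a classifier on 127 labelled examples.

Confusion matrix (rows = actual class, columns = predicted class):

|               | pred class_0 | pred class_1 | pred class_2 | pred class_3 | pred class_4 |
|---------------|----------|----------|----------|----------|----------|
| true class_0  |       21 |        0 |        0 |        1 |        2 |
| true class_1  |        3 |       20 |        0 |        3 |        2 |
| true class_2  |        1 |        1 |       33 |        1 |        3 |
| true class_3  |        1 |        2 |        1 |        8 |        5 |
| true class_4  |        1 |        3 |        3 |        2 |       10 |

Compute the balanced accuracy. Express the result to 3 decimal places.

Balanced accuracy = mean of per-class recall.
  class_0: recall = 21/24 = 0.8750
  class_1: recall = 20/28 = 0.7143
  class_2: recall = 33/39 = 0.8462
  class_3: recall = 8/17 = 0.4706
  class_4: recall = 10/19 = 0.5263
Mean = (0.8750 + 0.7143 + 0.8462 + 0.4706 + 0.5263) / 5 = 0.686

0.686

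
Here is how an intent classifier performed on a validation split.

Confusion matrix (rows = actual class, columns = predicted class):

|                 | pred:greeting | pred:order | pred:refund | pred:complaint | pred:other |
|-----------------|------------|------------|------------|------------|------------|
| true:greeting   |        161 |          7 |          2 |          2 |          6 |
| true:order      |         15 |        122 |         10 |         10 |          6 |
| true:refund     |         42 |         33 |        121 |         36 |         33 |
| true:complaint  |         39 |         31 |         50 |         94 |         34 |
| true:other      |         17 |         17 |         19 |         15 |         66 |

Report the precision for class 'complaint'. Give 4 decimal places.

Take TP from the diagonal, FP from the rest of the 'complaint' prediction marginal, FN from the rest of the 'complaint' actual marginal.
precision = TP/(TP+FP).
complaint: TP=94, FP=2+10+36+15=63 → 94/157 = 0.59873

0.5987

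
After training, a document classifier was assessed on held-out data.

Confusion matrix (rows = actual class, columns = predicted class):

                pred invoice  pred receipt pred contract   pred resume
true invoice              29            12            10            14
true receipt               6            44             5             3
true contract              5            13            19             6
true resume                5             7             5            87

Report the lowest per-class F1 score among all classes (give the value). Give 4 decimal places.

0.4634

Per-class F1 score (2·TP/(2·TP+FP+FN)):
  invoice: TP=29, FP=6+5+5=16, FN=12+10+14=36 → 58/110 = 0.52727
  receipt: TP=44, FP=12+13+7=32, FN=6+5+3=14 → 88/134 = 0.65672
  contract: TP=19, FP=10+5+5=20, FN=5+13+6=24 → 38/82 = 0.46341
  resume: TP=87, FP=14+3+6=23, FN=5+7+5=17 → 174/214 = 0.81308
Lowest is class 'contract' with F1 score = 0.4634.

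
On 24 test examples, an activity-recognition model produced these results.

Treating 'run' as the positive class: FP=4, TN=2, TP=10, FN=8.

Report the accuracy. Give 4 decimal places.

Accuracy = (TP+TN)/N = (10+2)/24 = 0.5000

0.5000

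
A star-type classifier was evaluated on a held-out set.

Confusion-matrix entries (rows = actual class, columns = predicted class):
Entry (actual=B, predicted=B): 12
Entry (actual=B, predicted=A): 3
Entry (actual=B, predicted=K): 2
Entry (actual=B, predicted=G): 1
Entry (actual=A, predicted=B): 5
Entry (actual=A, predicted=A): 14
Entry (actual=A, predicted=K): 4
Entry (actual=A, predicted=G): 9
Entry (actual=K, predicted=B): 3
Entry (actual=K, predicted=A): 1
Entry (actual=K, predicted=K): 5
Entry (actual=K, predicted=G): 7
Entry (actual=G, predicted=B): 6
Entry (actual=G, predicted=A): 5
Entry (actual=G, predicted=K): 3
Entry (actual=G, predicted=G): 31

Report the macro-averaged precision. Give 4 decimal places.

Per-class precision (TP/(TP+FP)):
  B: TP=12, FP=5+3+6=14 → 12/26 = 0.46154
  A: TP=14, FP=3+1+5=9 → 14/23 = 0.60870
  K: TP=5, FP=2+4+3=9 → 5/14 = 0.35714
  G: TP=31, FP=1+9+7=17 → 31/48 = 0.64583
Macro-precision = mean = (0.46154 + 0.60870 + 0.35714 + 0.64583) / 4 = 0.5183

0.5183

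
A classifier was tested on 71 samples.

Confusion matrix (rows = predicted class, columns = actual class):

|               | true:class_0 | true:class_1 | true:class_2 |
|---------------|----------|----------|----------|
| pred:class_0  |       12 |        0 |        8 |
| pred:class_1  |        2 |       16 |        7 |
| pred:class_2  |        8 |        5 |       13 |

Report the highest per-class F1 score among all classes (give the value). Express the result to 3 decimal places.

0.696

Per-class F1 score (2·TP/(2·TP+FP+FN)):
  class_0: TP=12, FP=0+8=8, FN=2+8=10 → 24/42 = 0.5714
  class_1: TP=16, FP=2+7=9, FN=0+5=5 → 32/46 = 0.6957
  class_2: TP=13, FP=8+5=13, FN=8+7=15 → 26/54 = 0.4815
Highest is class 'class_1' with F1 score = 0.696.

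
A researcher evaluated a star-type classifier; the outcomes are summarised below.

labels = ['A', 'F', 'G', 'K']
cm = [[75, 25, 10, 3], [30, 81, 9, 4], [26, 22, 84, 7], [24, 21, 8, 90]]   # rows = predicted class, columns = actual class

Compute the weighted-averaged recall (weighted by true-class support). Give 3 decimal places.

0.636

Per-class recall (TP/(TP+FN)):
  A: TP=75, FN=30+26+24=80 → 75/155 = 0.4839
  F: TP=81, FN=25+22+21=68 → 81/149 = 0.5436
  G: TP=84, FN=10+9+8=27 → 84/111 = 0.7568
  K: TP=90, FN=3+4+7=14 → 90/104 = 0.8654
Weighted-recall = Σ (supportᵢ/N)·recallᵢ with N=519: (155/519)·0.4839 + (149/519)·0.5436 + (111/519)·0.7568 + (104/519)·0.8654 = 0.636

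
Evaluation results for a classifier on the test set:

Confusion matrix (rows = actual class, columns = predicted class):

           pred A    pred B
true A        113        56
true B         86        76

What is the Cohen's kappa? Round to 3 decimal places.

0.138

Observed agreement pₒ = trace/N = 189/331 = 0.5710
Expected agreement pₑ = Σ (rowᵢ·colᵢ)/N² = (169·199 + 162·132)/331² = 0.5021
κ = (pₒ − pₑ)/(1 − pₑ) = (0.5710 − 0.5021)/(1 − 0.5021) = 0.138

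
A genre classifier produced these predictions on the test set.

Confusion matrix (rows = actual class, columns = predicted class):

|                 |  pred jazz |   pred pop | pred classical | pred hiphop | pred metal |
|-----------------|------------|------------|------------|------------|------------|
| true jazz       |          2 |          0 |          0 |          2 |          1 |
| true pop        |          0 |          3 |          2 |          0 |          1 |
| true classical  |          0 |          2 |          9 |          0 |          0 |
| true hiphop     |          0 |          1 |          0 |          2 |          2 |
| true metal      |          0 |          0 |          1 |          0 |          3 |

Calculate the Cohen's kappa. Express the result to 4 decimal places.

0.4939

Observed agreement pₒ = trace/N = 19/31 = 0.61290
Expected agreement pₑ = Σ (rowᵢ·colᵢ)/N² = (5·2 + 6·6 + 11·12 + 5·4 + 4·7)/31² = 0.23517
κ = (pₒ − pₑ)/(1 − pₑ) = (0.61290 − 0.23517)/(1 − 0.23517) = 0.4939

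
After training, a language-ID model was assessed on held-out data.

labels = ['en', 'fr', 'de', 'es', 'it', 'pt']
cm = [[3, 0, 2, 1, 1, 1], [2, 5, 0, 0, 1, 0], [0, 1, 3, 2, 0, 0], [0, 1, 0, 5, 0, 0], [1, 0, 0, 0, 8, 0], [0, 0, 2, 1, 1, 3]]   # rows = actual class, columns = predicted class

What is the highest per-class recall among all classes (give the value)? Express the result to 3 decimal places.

0.889

Per-class recall (TP/(TP+FN)):
  en: TP=3, FN=0+2+1+1+1=5 → 3/8 = 0.3750
  fr: TP=5, FN=2+0+0+1+0=3 → 5/8 = 0.6250
  de: TP=3, FN=0+1+2+0+0=3 → 3/6 = 0.5000
  es: TP=5, FN=0+1+0+0+0=1 → 5/6 = 0.8333
  it: TP=8, FN=1+0+0+0+0=1 → 8/9 = 0.8889
  pt: TP=3, FN=0+0+2+1+1=4 → 3/7 = 0.4286
Highest is class 'it' with recall = 0.889.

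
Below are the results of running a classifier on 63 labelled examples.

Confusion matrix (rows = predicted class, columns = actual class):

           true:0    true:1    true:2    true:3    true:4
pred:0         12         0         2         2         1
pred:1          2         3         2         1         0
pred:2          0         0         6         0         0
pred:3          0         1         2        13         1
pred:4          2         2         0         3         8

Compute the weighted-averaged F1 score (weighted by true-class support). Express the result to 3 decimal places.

0.672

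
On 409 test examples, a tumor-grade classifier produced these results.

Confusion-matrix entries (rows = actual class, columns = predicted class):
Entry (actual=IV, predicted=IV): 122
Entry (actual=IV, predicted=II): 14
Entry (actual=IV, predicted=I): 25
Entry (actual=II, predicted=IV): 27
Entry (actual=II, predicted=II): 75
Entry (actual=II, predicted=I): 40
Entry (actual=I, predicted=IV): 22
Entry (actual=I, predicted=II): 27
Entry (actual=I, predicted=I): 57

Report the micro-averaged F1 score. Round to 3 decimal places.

0.621

Micro-averaging pools counts across classes: ΣTP=254, ΣFP=155, ΣFN=155.
Micro-F1 score = 2·TP/(2·TP+FP+FN) on pooled counts = 0.621 (equals overall accuracy in single-label multiclass).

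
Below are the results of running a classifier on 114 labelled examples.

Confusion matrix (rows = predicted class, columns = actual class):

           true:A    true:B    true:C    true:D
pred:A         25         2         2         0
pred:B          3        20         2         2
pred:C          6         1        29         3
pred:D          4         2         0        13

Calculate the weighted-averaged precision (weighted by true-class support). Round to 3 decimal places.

0.773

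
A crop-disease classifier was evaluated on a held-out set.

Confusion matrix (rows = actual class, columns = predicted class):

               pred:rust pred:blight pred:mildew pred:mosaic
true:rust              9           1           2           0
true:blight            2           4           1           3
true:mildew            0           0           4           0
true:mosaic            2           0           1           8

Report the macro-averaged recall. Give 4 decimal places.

0.7193

Per-class recall (TP/(TP+FN)):
  rust: TP=9, FN=1+2+0=3 → 9/12 = 0.75000
  blight: TP=4, FN=2+1+3=6 → 4/10 = 0.40000
  mildew: TP=4, FN=0+0+0=0 → 4/4 = 1.00000
  mosaic: TP=8, FN=2+0+1=3 → 8/11 = 0.72727
Macro-recall = mean = (0.75000 + 0.40000 + 1.00000 + 0.72727) / 4 = 0.7193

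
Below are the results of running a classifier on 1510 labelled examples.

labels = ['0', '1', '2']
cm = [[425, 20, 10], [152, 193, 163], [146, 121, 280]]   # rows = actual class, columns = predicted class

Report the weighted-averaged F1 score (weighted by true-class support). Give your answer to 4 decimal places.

Per-class F1 score (2·TP/(2·TP+FP+FN)):
  0: TP=425, FP=152+146=298, FN=20+10=30 → 850/1178 = 0.72156
  1: TP=193, FP=20+121=141, FN=152+163=315 → 386/842 = 0.45843
  2: TP=280, FP=10+163=173, FN=146+121=267 → 560/1000 = 0.56000
Weighted-F1 score = Σ (supportᵢ/N)·F1 scoreᵢ with N=1510: (455/1510)·0.72156 + (508/1510)·0.45843 + (547/1510)·0.56000 = 0.5745

0.5745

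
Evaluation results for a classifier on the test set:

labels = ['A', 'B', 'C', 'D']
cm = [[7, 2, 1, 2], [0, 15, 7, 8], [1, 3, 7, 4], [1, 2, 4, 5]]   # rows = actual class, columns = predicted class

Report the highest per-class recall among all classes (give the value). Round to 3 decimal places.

0.583

Per-class recall (TP/(TP+FN)):
  A: TP=7, FN=2+1+2=5 → 7/12 = 0.5833
  B: TP=15, FN=0+7+8=15 → 15/30 = 0.5000
  C: TP=7, FN=1+3+4=8 → 7/15 = 0.4667
  D: TP=5, FN=1+2+4=7 → 5/12 = 0.4167
Highest is class 'A' with recall = 0.583.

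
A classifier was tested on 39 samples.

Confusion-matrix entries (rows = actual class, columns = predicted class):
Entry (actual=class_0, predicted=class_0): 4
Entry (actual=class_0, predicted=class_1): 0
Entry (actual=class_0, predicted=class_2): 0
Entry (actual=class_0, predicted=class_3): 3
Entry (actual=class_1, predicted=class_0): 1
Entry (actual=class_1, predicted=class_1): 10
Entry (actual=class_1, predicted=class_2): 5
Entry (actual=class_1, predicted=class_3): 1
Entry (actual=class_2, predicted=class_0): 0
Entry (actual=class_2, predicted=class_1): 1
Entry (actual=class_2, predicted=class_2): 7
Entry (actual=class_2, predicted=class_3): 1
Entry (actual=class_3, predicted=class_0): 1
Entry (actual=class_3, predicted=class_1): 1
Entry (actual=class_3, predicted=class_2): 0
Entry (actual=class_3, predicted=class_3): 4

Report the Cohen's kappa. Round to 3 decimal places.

0.509

Observed agreement pₒ = trace/N = 25/39 = 0.6410
Expected agreement pₑ = Σ (rowᵢ·colᵢ)/N² = (7·6 + 17·12 + 9·12 + 6·9)/39² = 0.2682
κ = (pₒ − pₑ)/(1 − pₑ) = (0.6410 − 0.2682)/(1 − 0.2682) = 0.509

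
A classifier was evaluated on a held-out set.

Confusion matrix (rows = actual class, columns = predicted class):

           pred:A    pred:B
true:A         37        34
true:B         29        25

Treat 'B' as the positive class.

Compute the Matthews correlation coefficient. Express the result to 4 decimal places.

-0.0158

MCC = (TP·TN − FP·FN) / √((TP+FP)(TP+FN)(TN+FP)(TN+FN))
Numerator = 25·37 − 34·29 = -61
Denominator = √(59·54·71·66) = √14929596 = 3863.8835
MCC = -61 / 3863.8835 = -0.0158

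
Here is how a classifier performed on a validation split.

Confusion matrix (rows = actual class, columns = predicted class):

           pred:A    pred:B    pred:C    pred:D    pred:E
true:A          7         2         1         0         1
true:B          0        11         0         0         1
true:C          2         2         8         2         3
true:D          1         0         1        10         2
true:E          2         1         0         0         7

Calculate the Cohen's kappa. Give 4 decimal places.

Observed agreement pₒ = trace/N = 43/64 = 0.67188
Expected agreement pₑ = Σ (rowᵢ·colᵢ)/N² = (11·12 + 12·16 + 17·10 + 14·12 + 10·14)/64² = 0.19580
κ = (pₒ − pₑ)/(1 − pₑ) = (0.67188 − 0.19580)/(1 − 0.19580) = 0.5920

0.5920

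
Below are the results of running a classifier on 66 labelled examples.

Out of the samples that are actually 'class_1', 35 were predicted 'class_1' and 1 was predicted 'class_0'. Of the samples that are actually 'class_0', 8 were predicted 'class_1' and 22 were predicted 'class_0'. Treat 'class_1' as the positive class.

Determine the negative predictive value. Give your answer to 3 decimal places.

0.957

NPV = TN/(TN+FN) = 22/(22+1) = 0.957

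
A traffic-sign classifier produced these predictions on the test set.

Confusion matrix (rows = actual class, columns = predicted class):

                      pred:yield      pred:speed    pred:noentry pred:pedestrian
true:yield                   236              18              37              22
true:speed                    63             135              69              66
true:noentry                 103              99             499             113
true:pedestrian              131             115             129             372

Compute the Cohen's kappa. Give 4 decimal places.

0.4011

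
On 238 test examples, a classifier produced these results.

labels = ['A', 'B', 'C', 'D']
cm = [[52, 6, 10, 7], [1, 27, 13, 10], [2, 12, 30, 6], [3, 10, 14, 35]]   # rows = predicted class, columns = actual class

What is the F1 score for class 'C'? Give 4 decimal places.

0.5128

F1 score = 2·TP/(2·TP+FP+FN).
C: TP=30, FP=2+12+6=20, FN=10+13+14=37 → 60/117 = 0.51282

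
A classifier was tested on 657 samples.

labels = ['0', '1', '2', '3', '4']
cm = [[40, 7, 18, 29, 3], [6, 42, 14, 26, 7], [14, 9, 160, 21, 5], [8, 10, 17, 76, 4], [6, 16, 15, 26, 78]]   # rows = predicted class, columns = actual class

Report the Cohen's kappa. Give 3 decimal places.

0.489

Observed agreement pₒ = trace/N = 396/657 = 0.6027
Expected agreement pₑ = Σ (rowᵢ·colᵢ)/N² = (74·97 + 84·95 + 224·209 + 178·115 + 97·141)/657² = 0.2227
κ = (pₒ − pₑ)/(1 − pₑ) = (0.6027 − 0.2227)/(1 − 0.2227) = 0.489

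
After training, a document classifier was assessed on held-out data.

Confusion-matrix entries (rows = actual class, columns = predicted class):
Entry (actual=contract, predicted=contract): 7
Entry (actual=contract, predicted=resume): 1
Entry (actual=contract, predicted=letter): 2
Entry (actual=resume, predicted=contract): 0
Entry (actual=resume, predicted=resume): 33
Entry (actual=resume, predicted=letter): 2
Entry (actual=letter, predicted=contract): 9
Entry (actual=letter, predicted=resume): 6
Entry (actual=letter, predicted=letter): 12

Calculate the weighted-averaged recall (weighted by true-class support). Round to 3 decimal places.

Per-class recall (TP/(TP+FN)):
  contract: TP=7, FN=1+2=3 → 7/10 = 0.7000
  resume: TP=33, FN=0+2=2 → 33/35 = 0.9429
  letter: TP=12, FN=9+6=15 → 12/27 = 0.4444
Weighted-recall = Σ (supportᵢ/N)·recallᵢ with N=72: (10/72)·0.7000 + (35/72)·0.9429 + (27/72)·0.4444 = 0.722

0.722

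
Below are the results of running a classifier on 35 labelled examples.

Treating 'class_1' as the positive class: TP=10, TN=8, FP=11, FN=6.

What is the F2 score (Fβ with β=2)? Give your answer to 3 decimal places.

0.588

Fβ = (1+β²)·TP / ((1+β²)·TP + β²·FN + FP), with β²=4
= 5·10 / (5·10 + 4·6 + 11) = 0.588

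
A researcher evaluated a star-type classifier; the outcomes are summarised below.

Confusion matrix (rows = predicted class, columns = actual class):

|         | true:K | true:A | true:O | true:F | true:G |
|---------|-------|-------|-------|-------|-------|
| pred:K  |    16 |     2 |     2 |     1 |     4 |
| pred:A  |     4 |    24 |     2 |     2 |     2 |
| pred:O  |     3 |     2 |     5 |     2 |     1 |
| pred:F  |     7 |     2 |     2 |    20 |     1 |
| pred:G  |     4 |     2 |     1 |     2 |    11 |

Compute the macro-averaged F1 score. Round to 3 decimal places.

Per-class F1 score (2·TP/(2·TP+FP+FN)):
  K: TP=16, FP=2+2+1+4=9, FN=4+3+7+4=18 → 32/59 = 0.5424
  A: TP=24, FP=4+2+2+2=10, FN=2+2+2+2=8 → 48/66 = 0.7273
  O: TP=5, FP=3+2+2+1=8, FN=2+2+2+1=7 → 10/25 = 0.4000
  F: TP=20, FP=7+2+2+1=12, FN=1+2+2+2=7 → 40/59 = 0.6780
  G: TP=11, FP=4+2+1+2=9, FN=4+2+1+1=8 → 22/39 = 0.5641
Macro-F1 score = mean = (0.5424 + 0.7273 + 0.4000 + 0.6780 + 0.5641) / 5 = 0.582

0.582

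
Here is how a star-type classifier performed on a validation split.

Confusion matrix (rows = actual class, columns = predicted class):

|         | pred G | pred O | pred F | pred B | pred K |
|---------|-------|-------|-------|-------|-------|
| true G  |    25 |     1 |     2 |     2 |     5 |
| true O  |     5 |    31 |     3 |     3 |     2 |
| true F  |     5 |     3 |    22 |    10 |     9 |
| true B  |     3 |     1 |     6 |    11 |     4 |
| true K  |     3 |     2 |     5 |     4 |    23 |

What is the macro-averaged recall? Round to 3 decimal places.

Per-class recall (TP/(TP+FN)):
  G: TP=25, FN=1+2+2+5=10 → 25/35 = 0.7143
  O: TP=31, FN=5+3+3+2=13 → 31/44 = 0.7045
  F: TP=22, FN=5+3+10+9=27 → 22/49 = 0.4490
  B: TP=11, FN=3+1+6+4=14 → 11/25 = 0.4400
  K: TP=23, FN=3+2+5+4=14 → 23/37 = 0.6216
Macro-recall = mean = (0.7143 + 0.7045 + 0.4490 + 0.4400 + 0.6216) / 5 = 0.586

0.586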